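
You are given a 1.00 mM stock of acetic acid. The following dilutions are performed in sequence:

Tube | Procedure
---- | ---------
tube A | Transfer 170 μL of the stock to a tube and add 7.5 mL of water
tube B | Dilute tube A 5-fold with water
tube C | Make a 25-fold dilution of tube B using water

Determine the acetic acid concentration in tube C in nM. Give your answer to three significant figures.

Step 1: 170 μL + 7.5 mL = 7670 μL total → factor 7670/170 = 45.118
Step 2: 5-fold → factor 5
Step 3: 25-fold → factor 25
Overall dilution factor = 45.118 × 5 × 25 = 5639.7
Final = 1.00 mM / 5639.7 = 0.0001773 mM = 177 nM

177 nM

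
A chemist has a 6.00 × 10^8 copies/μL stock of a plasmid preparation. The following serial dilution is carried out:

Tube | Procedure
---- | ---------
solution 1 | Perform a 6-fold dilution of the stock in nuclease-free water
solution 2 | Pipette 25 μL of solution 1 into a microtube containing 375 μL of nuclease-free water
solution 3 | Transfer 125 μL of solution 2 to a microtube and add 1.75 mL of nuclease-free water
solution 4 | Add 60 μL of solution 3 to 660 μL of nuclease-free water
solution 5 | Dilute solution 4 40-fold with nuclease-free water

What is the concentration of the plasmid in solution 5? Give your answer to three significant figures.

Step 1: 6-fold → factor 6
Step 2: 25 μL + 375 μL = 400 μL total → factor 400/25 = 16
Step 3: 125 μL + 1.75 mL = 1875 μL total → factor 1875/125 = 15
Step 4: 60 μL + 660 μL = 720 μL total → factor 720/60 = 12
Step 5: 40-fold → factor 40
Overall dilution factor = 6 × 16 × 15 × 12 × 40 = 6.912 × 10^5
Final = 6.00 × 10^8 copies/μL / 6.912 × 10^5 = 868 copies/μL

868 copies/μL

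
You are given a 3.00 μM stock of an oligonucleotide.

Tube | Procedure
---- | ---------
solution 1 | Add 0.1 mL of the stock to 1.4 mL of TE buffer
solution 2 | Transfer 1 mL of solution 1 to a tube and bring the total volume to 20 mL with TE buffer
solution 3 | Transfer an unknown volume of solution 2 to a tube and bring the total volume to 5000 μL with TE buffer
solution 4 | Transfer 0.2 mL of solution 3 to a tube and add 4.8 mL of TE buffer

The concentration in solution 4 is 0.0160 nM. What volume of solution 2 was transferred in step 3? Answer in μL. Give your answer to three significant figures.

200 μL

Step 1: 0.1 mL + 1.4 mL = 1.5 mL total → factor 1.5/0.1 = 15
Step 2: 1 mL brought to 20 mL → factor 20/1 = 20
Step 3: v brought to 5000 μL → factor = 5000 μL/v
Step 4: 0.2 mL + 4.8 mL = 5 mL total → factor 5/0.2 = 25
Product of known-step factors = 7500
Overall factor = 3.00 μM / (0.0160 nM) = 1.875 × 10^5
Step-3 factor = 1.875 × 10^5 / 7500 = 25
v = 5000 μL / 25 = 200 μL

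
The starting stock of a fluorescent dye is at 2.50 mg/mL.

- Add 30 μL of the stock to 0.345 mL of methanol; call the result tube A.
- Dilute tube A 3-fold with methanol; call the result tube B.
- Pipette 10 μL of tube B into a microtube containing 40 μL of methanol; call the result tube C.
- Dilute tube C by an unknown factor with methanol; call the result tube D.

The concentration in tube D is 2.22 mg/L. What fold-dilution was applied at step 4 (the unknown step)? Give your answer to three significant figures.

Step 1: 30 μL + 0.345 mL = 375 μL total → factor 375/30 = 12.5
Step 2: 3-fold → factor 3
Step 3: 10 μL + 40 μL = 50 μL total → factor 50/10 = 5
Step 4: unknown factor x
Product of known-step factors = 187.5
Overall factor = 2.50 mg/mL / (2.22 mg/L) = 1126.1
x = 1126.1 / 187.5 = 6.01

6.01-fold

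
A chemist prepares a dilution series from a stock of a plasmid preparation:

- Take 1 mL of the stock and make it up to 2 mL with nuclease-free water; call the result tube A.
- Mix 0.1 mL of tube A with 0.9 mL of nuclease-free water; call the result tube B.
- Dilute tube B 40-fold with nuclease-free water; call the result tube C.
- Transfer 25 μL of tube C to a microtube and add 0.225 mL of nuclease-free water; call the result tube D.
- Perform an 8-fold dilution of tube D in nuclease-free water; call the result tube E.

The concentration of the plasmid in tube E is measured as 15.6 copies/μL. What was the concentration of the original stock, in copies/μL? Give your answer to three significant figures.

Step 1: 1 mL brought to 2 mL → factor 2/1 = 2
Step 2: 0.1 mL + 0.9 mL = 1 mL total → factor 1/0.1 = 10
Step 3: 40-fold → factor 40
Step 4: 25 μL + 0.225 mL = 250 μL total → factor 250/25 = 10
Step 5: 8-fold → factor 8
Overall dilution factor = 2 × 10 × 40 × 10 × 8 = 64000
Stock = 15.6 copies/μL × 64000 = 9.98 × 10^5 copies/μL

9.98 × 10^5 copies/μL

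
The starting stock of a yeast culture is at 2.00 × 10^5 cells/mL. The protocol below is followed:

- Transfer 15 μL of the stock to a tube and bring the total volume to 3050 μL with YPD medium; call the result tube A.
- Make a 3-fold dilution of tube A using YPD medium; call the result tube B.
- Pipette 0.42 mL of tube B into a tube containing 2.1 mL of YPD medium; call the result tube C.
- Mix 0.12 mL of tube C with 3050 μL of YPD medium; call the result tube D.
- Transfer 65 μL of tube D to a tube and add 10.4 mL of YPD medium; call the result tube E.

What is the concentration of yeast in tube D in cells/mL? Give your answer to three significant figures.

Step 1: 15 μL brought to 3050 μL → factor 3050/15 = 203.33
Step 2: 3-fold → factor 3
Step 3: 0.42 mL + 2.1 mL = 2.52 mL total → factor 2.52/0.42 = 6
Step 4: 0.12 mL + 3050 μL = 3.17 mL total → factor 3.17/0.12 = 26.417
Dilution factor through tube D = 203.33 × 3 × 6 × 26.417 = 96685
[tube D] = 2.00 × 10^5 cells/mL / 96685 = 2.07 cells/mL

2.07 cells/mL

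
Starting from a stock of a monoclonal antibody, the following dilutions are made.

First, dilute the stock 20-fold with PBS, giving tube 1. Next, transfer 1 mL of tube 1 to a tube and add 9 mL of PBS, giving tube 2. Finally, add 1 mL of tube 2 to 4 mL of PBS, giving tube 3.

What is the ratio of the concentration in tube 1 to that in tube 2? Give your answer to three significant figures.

Step 1: 20-fold → factor 20
Step 2: 1 mL + 9 mL = 10 mL total → factor 10/1 = 10
Dilution factor to tube 1 = 20; to tube 2 = 200
[tube 1]/[tube 2] = (factor to tube 2)/(factor to tube 1) = 200/20 = 10.0

10.0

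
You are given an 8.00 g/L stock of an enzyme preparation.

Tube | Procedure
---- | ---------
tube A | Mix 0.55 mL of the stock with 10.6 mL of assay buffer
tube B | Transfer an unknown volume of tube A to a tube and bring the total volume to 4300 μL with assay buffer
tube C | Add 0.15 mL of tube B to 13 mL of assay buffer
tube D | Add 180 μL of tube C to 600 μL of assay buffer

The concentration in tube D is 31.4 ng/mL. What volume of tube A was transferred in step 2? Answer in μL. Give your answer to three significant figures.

Step 1: 0.55 mL + 10.6 mL = 11.15 mL total → factor 11.15/0.55 = 20.273
Step 2: v brought to 4300 μL → factor = 4300 μL/v
Step 3: 0.15 mL + 13 mL = 13.15 mL total → factor 13.15/0.15 = 87.667
Step 4: 180 μL + 600 μL = 780 μL total → factor 780/180 = 4.3333
Product of known-step factors = 7701.4
Overall factor = 8.00 g/L / (31.4 ng/mL) = 2.5478 × 10^5
Step-2 factor = 2.5478 × 10^5 / 7701.4 = 33.082
v = 4300 μL / 33.082 = 130 μL

130 μL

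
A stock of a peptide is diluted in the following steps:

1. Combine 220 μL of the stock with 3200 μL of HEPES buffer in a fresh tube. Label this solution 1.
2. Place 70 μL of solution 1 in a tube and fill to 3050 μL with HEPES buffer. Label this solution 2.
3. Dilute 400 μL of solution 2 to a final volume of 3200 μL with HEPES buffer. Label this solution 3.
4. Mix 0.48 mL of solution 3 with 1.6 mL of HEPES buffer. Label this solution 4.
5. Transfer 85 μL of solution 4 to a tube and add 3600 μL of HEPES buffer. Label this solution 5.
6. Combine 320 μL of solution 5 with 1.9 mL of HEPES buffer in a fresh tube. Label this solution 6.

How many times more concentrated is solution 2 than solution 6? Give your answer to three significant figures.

1.04 × 10^4

Step 1: 220 μL + 3200 μL = 3420 μL total → factor 3420/220 = 15.545
Step 2: 70 μL brought to 3050 μL → factor 3050/70 = 43.571
Step 3: 400 μL brought to 3200 μL → factor 3200/400 = 8
Step 4: 0.48 mL + 1.6 mL = 2.08 mL total → factor 2.08/0.48 = 4.3333
Step 5: 85 μL + 3600 μL = 3685 μL total → factor 3685/85 = 43.353
Step 6: 320 μL + 1.9 mL = 2220 μL total → factor 2220/320 = 6.9375
Dilution factor to solution 2 = 677.34; to solution 6 = 7.0622 × 10^6
[solution 2]/[solution 6] = (factor to solution 6)/(factor to solution 2) = 7.0622 × 10^6/677.34 = 1.04 × 10^4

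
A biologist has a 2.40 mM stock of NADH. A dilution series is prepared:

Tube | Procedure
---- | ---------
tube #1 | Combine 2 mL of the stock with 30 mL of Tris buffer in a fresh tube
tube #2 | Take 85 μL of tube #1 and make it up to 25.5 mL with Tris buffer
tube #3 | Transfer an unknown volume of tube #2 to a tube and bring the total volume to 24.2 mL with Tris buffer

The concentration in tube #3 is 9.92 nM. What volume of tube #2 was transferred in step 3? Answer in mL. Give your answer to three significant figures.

Step 1: 2 mL + 30 mL = 32 mL total → factor 32/2 = 16
Step 2: 85 μL brought to 25.5 mL → factor 25500/85 = 300
Step 3: v brought to 24.2 mL → factor = 24.2 mL/v
Product of known-step factors = 4800
Overall factor = 2.40 mM / (9.92 nM) = 2.4194 × 10^5
Step-3 factor = 2.4194 × 10^5 / 4800 = 50.403
v = 24.2 mL / 50.403 = 0.480 mL

0.480 mL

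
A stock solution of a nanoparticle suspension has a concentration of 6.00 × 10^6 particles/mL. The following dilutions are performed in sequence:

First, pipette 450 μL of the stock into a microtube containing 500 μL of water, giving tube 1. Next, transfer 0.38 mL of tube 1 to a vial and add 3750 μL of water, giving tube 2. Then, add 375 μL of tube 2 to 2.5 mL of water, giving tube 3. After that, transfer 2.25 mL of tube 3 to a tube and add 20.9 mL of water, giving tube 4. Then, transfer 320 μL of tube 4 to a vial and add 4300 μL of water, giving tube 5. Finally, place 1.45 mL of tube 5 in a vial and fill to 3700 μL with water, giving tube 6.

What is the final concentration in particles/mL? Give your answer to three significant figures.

90.0 particles/mL

Step 1: 450 μL + 500 μL = 950 μL total → factor 950/450 = 2.1111
Step 2: 0.38 mL + 3750 μL = 4.13 mL total → factor 4.13/0.38 = 10.868
Step 3: 375 μL + 2.5 mL = 2875 μL total → factor 2875/375 = 7.6667
Step 4: 2.25 mL + 20.9 mL = 23.15 mL total → factor 23.15/2.25 = 10.289
Step 5: 320 μL + 4300 μL = 4620 μL total → factor 4620/320 = 14.438
Step 6: 1.45 mL brought to 3700 μL → factor 3.7/1.45 = 2.5517
Overall dilution factor = 2.1111 × 10.868 × 7.6667 × 10.289 × 14.438 × 2.5517 = 66677
Final = 6.00 × 10^6 particles/mL / 66677 = 90.0 particles/mL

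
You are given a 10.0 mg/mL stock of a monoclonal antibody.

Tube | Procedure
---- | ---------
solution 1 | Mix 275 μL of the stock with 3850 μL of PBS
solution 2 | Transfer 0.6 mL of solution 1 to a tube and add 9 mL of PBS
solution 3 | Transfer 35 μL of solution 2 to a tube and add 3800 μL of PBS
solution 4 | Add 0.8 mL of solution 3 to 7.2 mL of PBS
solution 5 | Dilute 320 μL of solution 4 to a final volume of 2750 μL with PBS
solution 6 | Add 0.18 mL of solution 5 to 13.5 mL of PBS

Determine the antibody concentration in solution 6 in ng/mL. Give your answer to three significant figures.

0.0582 ng/mL

Step 1: 275 μL + 3850 μL = 4125 μL total → factor 4125/275 = 15
Step 2: 0.6 mL + 9 mL = 9.6 mL total → factor 9.6/0.6 = 16
Step 3: 35 μL + 3800 μL = 3835 μL total → factor 3835/35 = 109.57
Step 4: 0.8 mL + 7.2 mL = 8 mL total → factor 8/0.8 = 10
Step 5: 320 μL brought to 2750 μL → factor 2750/320 = 8.5938
Step 6: 0.18 mL + 13.5 mL = 13.68 mL total → factor 13.68/0.18 = 76
Overall dilution factor = 15 × 16 × 109.57 × 10 × 8.5938 × 76 = 1.7175 × 10^8
Final = 10.0 mg/mL / 1.7175 × 10^8 = 5.822 × 10^-8 mg/mL = 0.0582 ng/mL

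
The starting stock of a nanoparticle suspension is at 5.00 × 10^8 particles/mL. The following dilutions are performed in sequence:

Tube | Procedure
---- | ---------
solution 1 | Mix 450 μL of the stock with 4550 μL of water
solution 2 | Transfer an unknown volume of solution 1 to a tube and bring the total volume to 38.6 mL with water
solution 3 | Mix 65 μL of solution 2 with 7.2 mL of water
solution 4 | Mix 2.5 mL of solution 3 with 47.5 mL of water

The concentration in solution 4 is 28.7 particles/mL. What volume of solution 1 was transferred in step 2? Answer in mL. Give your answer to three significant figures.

0.0550 mL

Step 1: 450 μL + 4550 μL = 5000 μL total → factor 5000/450 = 11.111
Step 2: v brought to 38.6 mL → factor = 38.6 mL/v
Step 3: 65 μL + 7.2 mL = 7265 μL total → factor 7265/65 = 111.77
Step 4: 2.5 mL + 47.5 mL = 50 mL total → factor 50/2.5 = 20
Product of known-step factors = 24838
Overall factor = 5.00 × 10^8 particles/mL / (28.7 particles/mL) = 1.7422 × 10^7
Step-2 factor = 1.7422 × 10^7 / 24838 = 701.42
v = 38.6 mL / 701.42 = 0.0550 mL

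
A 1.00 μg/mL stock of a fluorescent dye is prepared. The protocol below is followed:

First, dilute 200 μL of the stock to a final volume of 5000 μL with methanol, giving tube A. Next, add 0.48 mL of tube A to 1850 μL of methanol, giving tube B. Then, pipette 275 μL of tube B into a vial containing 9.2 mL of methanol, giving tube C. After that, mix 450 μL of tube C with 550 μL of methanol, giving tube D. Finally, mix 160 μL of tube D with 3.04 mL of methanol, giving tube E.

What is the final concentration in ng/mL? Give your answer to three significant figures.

Step 1: 200 μL brought to 5000 μL → factor 5000/200 = 25
Step 2: 0.48 mL + 1850 μL = 2.33 mL total → factor 2.33/0.48 = 4.8542
Step 3: 275 μL + 9.2 mL = 9475 μL total → factor 9475/275 = 34.455
Step 4: 450 μL + 550 μL = 1000 μL total → factor 1000/450 = 2.2222
Step 5: 160 μL + 3.04 mL = 3200 μL total → factor 3200/160 = 20
Overall dilution factor = 25 × 4.8542 × 34.455 × 2.2222 × 20 = 1.8583 × 10^5
Final = 1.00 μg/mL / 1.8583 × 10^5 = 5.381 × 10^-6 μg/mL = 0.00538 ng/mL

0.00538 ng/mL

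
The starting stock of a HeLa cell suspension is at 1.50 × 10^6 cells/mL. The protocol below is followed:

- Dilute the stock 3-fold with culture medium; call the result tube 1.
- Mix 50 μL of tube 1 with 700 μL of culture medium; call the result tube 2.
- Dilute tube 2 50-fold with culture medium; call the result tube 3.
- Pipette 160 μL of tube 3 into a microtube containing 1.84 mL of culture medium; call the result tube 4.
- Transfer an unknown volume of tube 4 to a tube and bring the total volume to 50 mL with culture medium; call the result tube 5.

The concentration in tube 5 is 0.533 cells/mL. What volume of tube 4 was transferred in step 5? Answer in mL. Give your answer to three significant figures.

0.500 mL

Step 1: 3-fold → factor 3
Step 2: 50 μL + 700 μL = 750 μL total → factor 750/50 = 15
Step 3: 50-fold → factor 50
Step 4: 160 μL + 1.84 mL = 2000 μL total → factor 2000/160 = 12.5
Step 5: v brought to 50 mL → factor = 50 mL/v
Product of known-step factors = 28125
Overall factor = 1.50 × 10^6 cells/mL / (0.533 cells/mL) = 2.8143 × 10^6
Step-5 factor = 2.8143 × 10^6 / 28125 = 100.06
v = 50 mL / 100.06 = 0.500 mL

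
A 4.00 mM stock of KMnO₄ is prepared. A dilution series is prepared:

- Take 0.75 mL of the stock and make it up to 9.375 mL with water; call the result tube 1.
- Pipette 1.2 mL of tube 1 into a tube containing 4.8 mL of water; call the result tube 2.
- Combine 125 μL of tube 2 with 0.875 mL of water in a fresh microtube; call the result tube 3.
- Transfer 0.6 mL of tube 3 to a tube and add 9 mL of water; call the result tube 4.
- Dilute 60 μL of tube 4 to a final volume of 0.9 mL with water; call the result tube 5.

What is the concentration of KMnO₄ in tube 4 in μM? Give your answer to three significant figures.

0.500 μM

Step 1: 0.75 mL brought to 9.375 mL → factor 9.375/0.75 = 12.5
Step 2: 1.2 mL + 4.8 mL = 6 mL total → factor 6/1.2 = 5
Step 3: 125 μL + 0.875 mL = 1000 μL total → factor 1000/125 = 8
Step 4: 0.6 mL + 9 mL = 9.6 mL total → factor 9.6/0.6 = 16
Dilution factor through tube 4 = 12.5 × 5 × 8 × 16 = 8000
[tube 4] = 4.00 mM / 8000 = 0.0005000 mM = 0.500 μM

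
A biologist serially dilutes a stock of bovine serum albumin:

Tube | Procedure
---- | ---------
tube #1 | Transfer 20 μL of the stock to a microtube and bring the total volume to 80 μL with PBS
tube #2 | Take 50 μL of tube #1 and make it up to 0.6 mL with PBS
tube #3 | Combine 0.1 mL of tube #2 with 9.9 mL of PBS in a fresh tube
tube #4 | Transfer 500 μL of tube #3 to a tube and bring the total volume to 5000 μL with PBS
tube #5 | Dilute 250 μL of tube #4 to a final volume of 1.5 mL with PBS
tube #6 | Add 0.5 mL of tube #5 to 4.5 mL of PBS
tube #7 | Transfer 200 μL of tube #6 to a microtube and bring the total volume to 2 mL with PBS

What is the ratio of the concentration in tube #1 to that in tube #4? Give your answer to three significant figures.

1.20 × 10^4

Step 1: 20 μL brought to 80 μL → factor 80/20 = 4
Step 2: 50 μL brought to 0.6 mL → factor 600/50 = 12
Step 3: 0.1 mL + 9.9 mL = 10 mL total → factor 10/0.1 = 100
Step 4: 500 μL brought to 5000 μL → factor 5000/500 = 10
Dilution factor to tube #1 = 4; to tube #4 = 48000
[tube #1]/[tube #4] = (factor to tube #4)/(factor to tube #1) = 48000/4 = 1.20 × 10^4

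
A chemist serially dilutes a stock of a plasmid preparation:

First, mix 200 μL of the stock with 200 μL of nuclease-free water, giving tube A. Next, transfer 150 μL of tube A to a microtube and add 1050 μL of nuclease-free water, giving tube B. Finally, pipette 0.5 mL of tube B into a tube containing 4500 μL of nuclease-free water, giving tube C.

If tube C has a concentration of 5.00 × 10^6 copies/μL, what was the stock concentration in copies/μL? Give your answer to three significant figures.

8.00 × 10^8 copies/μL

Step 1: 200 μL + 200 μL = 400 μL total → factor 400/200 = 2
Step 2: 150 μL + 1050 μL = 1200 μL total → factor 1200/150 = 8
Step 3: 0.5 mL + 4500 μL = 5 mL total → factor 5/0.5 = 10
Overall dilution factor = 2 × 8 × 10 = 160
Stock = 5.00 × 10^6 copies/μL × 160 = 8.00 × 10^8 copies/μL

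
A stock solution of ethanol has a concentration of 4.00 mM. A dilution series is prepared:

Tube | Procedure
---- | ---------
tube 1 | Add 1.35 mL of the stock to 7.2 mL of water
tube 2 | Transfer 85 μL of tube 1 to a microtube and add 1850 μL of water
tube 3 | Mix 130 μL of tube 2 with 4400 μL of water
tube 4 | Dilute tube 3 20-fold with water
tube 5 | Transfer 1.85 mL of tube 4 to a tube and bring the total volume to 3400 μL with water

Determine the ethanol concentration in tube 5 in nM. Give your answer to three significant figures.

Step 1: 1.35 mL + 7.2 mL = 8.55 mL total → factor 8.55/1.35 = 6.3333
Step 2: 85 μL + 1850 μL = 1935 μL total → factor 1935/85 = 22.765
Step 3: 130 μL + 4400 μL = 4530 μL total → factor 4530/130 = 34.846
Step 4: 20-fold → factor 20
Step 5: 1.85 mL brought to 3400 μL → factor 3.4/1.85 = 1.8378
Overall dilution factor = 6.3333 × 22.765 × 34.846 × 20 × 1.8378 = 1.8467 × 10^5
Final = 4.00 mM / 1.8467 × 10^5 = 2.166 × 10^-5 mM = 21.7 nM

21.7 nM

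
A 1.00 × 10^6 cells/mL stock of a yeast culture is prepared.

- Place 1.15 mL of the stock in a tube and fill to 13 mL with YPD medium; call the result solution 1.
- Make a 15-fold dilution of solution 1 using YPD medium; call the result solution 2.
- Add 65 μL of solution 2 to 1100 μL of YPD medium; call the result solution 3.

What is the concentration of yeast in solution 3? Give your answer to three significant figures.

329 cells/mL

Step 1: 1.15 mL brought to 13 mL → factor 13/1.15 = 11.304
Step 2: 15-fold → factor 15
Step 3: 65 μL + 1100 μL = 1165 μL total → factor 1165/65 = 17.923
Overall dilution factor = 11.304 × 15 × 17.923 = 3039.1
Final = 1.00 × 10^6 cells/mL / 3039.1 = 329 cells/mL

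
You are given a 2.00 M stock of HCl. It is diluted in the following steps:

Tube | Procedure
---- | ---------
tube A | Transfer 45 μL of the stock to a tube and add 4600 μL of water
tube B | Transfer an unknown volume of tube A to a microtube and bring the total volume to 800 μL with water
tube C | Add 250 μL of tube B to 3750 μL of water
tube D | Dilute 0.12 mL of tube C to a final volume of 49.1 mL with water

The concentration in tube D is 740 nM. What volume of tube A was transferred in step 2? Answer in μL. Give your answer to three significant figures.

200 μL

Step 1: 45 μL + 4600 μL = 4645 μL total → factor 4645/45 = 103.22
Step 2: v brought to 800 μL → factor = 800 μL/v
Step 3: 250 μL + 3750 μL = 4000 μL total → factor 4000/250 = 16
Step 4: 0.12 mL brought to 49.1 mL → factor 49.1/0.12 = 409.17
Product of known-step factors = 6.7576 × 10^5
Overall factor = 2.00 M / (740 nM) = 2.7027 × 10^6
Step-2 factor = 2.7027 × 10^6 / 6.7576 × 10^5 = 3.9995
v = 800 μL / 3.9995 = 200 μL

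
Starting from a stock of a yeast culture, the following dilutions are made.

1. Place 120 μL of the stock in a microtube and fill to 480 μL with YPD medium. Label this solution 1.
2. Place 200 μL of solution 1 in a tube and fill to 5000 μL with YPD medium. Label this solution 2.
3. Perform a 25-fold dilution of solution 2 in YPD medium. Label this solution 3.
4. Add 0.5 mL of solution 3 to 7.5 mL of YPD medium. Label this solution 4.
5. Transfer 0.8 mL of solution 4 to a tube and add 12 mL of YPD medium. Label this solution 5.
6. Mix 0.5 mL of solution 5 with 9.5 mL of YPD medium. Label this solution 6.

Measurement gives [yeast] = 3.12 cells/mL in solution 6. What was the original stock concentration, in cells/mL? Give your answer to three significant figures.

3.99 × 10^7 cells/mL

Step 1: 120 μL brought to 480 μL → factor 480/120 = 4
Step 2: 200 μL brought to 5000 μL → factor 5000/200 = 25
Step 3: 25-fold → factor 25
Step 4: 0.5 mL + 7.5 mL = 8 mL total → factor 8/0.5 = 16
Step 5: 0.8 mL + 12 mL = 12.8 mL total → factor 12.8/0.8 = 16
Step 6: 0.5 mL + 9.5 mL = 10 mL total → factor 10/0.5 = 20
Overall dilution factor = 4 × 25 × 25 × 16 × 16 × 20 = 1.28 × 10^7
Stock = 3.12 cells/mL × 1.28 × 10^7 = 3.99 × 10^7 cells/mL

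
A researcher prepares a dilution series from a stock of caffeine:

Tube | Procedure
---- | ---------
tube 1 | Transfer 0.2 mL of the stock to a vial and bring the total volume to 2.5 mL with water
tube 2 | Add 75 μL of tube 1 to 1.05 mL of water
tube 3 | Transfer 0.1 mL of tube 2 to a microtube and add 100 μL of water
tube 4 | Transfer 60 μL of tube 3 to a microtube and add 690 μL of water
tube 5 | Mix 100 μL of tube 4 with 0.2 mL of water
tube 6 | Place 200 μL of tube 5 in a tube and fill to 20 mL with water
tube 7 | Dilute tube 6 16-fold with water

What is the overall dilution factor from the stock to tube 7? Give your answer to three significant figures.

Step 1: 0.2 mL brought to 2.5 mL → factor 2.5/0.2 = 12.5
Step 2: 75 μL + 1.05 mL = 1125 μL total → factor 1125/75 = 15
Step 3: 0.1 mL + 100 μL = 0.2 mL total → factor 0.2/0.1 = 2
Step 4: 60 μL + 690 μL = 750 μL total → factor 750/60 = 12.5
Step 5: 100 μL + 0.2 mL = 300 μL total → factor 300/100 = 3
Step 6: 200 μL brought to 20 mL → factor 20000/200 = 100
Step 7: 16-fold → factor 16
Overall dilution factor = 12.5 × 15 × 2 × 12.5 × 3 × 100 × 16 = 2.25 × 10^7

2.25 × 10^7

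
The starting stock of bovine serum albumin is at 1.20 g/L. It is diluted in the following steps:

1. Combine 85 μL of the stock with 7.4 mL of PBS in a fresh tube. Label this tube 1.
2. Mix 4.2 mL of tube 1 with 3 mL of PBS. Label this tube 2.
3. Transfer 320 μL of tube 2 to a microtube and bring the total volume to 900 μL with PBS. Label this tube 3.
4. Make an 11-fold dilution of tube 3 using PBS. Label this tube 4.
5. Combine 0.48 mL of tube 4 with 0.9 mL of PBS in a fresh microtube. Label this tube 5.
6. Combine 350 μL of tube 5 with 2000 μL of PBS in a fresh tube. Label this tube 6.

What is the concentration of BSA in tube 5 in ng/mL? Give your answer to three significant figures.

Step 1: 85 μL + 7.4 mL = 7485 μL total → factor 7485/85 = 88.059
Step 2: 4.2 mL + 3 mL = 7.2 mL total → factor 7.2/4.2 = 1.7143
Step 3: 320 μL brought to 900 μL → factor 900/320 = 2.8125
Step 4: 11-fold → factor 11
Step 5: 0.48 mL + 0.9 mL = 1.38 mL total → factor 1.38/0.48 = 2.875
Dilution factor through tube 5 = 88.059 × 1.7143 × 2.8125 × 11 × 2.875 = 13427
[tube 5] = 1.20 g/L / 13427 = 8.937 × 10^-5 g/L = 89.4 ng/mL

89.4 ng/mL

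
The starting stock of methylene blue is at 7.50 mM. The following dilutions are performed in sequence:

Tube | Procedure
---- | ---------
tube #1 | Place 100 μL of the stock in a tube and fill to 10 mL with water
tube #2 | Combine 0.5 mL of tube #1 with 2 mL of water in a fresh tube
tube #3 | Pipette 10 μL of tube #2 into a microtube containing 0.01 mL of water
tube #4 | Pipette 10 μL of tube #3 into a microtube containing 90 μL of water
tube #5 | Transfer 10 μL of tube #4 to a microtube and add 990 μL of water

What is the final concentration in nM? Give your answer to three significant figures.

Step 1: 100 μL brought to 10 mL → factor 10000/100 = 100
Step 2: 0.5 mL + 2 mL = 2.5 mL total → factor 2.5/0.5 = 5
Step 3: 10 μL + 0.01 mL = 20 μL total → factor 20/10 = 2
Step 4: 10 μL + 90 μL = 100 μL total → factor 100/10 = 10
Step 5: 10 μL + 990 μL = 1000 μL total → factor 1000/10 = 100
Overall dilution factor = 100 × 5 × 2 × 10 × 100 = 1 × 10^6
Final = 7.50 mM / 1 × 10^6 = 7.500 × 10^-6 mM = 7.50 nM

7.50 nM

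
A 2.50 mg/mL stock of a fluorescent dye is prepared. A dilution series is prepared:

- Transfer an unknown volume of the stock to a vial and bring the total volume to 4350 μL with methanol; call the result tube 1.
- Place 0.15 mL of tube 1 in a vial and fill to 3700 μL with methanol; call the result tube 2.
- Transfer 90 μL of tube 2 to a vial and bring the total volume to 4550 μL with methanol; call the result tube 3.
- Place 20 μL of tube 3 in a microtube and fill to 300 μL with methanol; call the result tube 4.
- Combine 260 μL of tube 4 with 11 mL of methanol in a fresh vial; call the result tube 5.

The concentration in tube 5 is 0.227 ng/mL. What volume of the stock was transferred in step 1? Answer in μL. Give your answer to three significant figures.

320 μL

Step 1: v brought to 4350 μL → factor = 4350 μL/v
Step 2: 0.15 mL brought to 3700 μL → factor 3.7/0.15 = 24.667
Step 3: 90 μL brought to 4550 μL → factor 4550/90 = 50.556
Step 4: 20 μL brought to 300 μL → factor 300/20 = 15
Step 5: 260 μL + 11 mL = 11260 μL total → factor 11260/260 = 43.308
Product of known-step factors = 8.1009 × 10^5
Overall factor = 2.50 mg/mL / (0.227 ng/mL) = 1.1013 × 10^7
Step-1 factor = 1.1013 × 10^7 / 8.1009 × 10^5 = 13.595
v = 4350 μL / 13.595 = 320 μL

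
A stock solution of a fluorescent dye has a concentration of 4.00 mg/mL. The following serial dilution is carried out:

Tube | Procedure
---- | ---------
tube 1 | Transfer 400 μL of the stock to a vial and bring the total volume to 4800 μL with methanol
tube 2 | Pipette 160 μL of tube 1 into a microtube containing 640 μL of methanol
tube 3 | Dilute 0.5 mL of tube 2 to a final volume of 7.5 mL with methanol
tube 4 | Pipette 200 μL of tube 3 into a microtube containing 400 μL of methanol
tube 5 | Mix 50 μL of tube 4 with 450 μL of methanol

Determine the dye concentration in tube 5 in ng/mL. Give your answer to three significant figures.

148 ng/mL

Step 1: 400 μL brought to 4800 μL → factor 4800/400 = 12
Step 2: 160 μL + 640 μL = 800 μL total → factor 800/160 = 5
Step 3: 0.5 mL brought to 7.5 mL → factor 7.5/0.5 = 15
Step 4: 200 μL + 400 μL = 600 μL total → factor 600/200 = 3
Step 5: 50 μL + 450 μL = 500 μL total → factor 500/50 = 10
Overall dilution factor = 12 × 5 × 15 × 3 × 10 = 27000
Final = 4.00 mg/mL / 27000 = 0.0001481 mg/mL = 148 ng/mL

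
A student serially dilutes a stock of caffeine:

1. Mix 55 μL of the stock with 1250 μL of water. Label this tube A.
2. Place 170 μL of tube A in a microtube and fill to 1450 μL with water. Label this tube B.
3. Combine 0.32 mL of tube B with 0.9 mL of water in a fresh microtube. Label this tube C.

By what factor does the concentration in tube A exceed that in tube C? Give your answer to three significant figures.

32.5

Step 1: 55 μL + 1250 μL = 1305 μL total → factor 1305/55 = 23.727
Step 2: 170 μL brought to 1450 μL → factor 1450/170 = 8.5294
Step 3: 0.32 mL + 0.9 mL = 1.22 mL total → factor 1.22/0.32 = 3.8125
Dilution factor to tube A = 23.727; to tube C = 771.57
[tube A]/[tube C] = (factor to tube C)/(factor to tube A) = 771.57/23.727 = 32.5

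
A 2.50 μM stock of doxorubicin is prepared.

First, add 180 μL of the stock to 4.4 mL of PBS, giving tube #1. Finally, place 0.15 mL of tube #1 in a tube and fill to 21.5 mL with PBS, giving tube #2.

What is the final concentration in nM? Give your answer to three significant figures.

Step 1: 180 μL + 4.4 mL = 4580 μL total → factor 4580/180 = 25.444
Step 2: 0.15 mL brought to 21.5 mL → factor 21.5/0.15 = 143.33
Overall dilution factor = 25.444 × 143.33 = 3647
Final = 2.50 μM / 3647 = 0.0006855 μM = 0.685 nM

0.685 nM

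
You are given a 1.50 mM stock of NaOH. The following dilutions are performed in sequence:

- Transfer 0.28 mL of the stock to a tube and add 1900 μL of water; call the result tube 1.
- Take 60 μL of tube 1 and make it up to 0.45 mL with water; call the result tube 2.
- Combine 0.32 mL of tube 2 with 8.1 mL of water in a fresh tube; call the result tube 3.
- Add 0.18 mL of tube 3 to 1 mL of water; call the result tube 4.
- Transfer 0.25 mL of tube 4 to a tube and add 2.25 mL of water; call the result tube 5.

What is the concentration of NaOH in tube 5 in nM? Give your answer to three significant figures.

14.9 nM

Step 1: 0.28 mL + 1900 μL = 2.18 mL total → factor 2.18/0.28 = 7.7857
Step 2: 60 μL brought to 0.45 mL → factor 450/60 = 7.5
Step 3: 0.32 mL + 8.1 mL = 8.42 mL total → factor 8.42/0.32 = 26.312
Step 4: 0.18 mL + 1 mL = 1.18 mL total → factor 1.18/0.18 = 6.5556
Step 5: 0.25 mL + 2.25 mL = 2.5 mL total → factor 2.5/0.25 = 10
Overall dilution factor = 7.7857 × 7.5 × 26.312 × 6.5556 × 10 = 1.0072 × 10^5
Final = 1.50 mM / 1.0072 × 10^5 = 1.489 × 10^-5 mM = 14.9 nM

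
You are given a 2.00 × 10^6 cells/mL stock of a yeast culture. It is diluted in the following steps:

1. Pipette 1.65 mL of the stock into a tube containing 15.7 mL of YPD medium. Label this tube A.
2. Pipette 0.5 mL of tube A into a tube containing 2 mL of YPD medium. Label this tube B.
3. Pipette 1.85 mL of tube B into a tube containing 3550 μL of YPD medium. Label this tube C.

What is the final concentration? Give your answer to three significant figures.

Step 1: 1.65 mL + 15.7 mL = 17.35 mL total → factor 17.35/1.65 = 10.515
Step 2: 0.5 mL + 2 mL = 2.5 mL total → factor 2.5/0.5 = 5
Step 3: 1.85 mL + 3550 μL = 5.4 mL total → factor 5.4/1.85 = 2.9189
Overall dilution factor = 10.515 × 5 × 2.9189 = 153.46
Final = 2.00 × 10^6 cells/mL / 153.46 = 1.30 × 10^4 cells/mL

1.30 × 10^4 cells/mL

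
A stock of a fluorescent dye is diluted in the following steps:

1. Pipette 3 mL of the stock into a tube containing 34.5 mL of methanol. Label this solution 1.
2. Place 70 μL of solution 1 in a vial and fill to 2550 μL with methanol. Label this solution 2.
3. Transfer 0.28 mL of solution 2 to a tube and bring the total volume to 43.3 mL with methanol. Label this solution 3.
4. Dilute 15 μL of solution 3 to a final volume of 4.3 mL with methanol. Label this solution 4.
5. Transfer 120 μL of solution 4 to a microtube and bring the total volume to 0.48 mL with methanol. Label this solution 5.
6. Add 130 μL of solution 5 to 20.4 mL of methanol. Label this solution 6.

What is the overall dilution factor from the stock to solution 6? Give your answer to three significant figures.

1.28 × 10^10

Step 1: 3 mL + 34.5 mL = 37.5 mL total → factor 37.5/3 = 12.5
Step 2: 70 μL brought to 2550 μL → factor 2550/70 = 36.429
Step 3: 0.28 mL brought to 43.3 mL → factor 43.3/0.28 = 154.64
Step 4: 15 μL brought to 4.3 mL → factor 4300/15 = 286.67
Step 5: 120 μL brought to 0.48 mL → factor 480/120 = 4
Step 6: 130 μL + 20.4 mL = 20530 μL total → factor 20530/130 = 157.92
Overall dilution factor = 12.5 × 36.429 × 154.64 × 286.67 × 4 × 157.92 = 1.2752 × 10^10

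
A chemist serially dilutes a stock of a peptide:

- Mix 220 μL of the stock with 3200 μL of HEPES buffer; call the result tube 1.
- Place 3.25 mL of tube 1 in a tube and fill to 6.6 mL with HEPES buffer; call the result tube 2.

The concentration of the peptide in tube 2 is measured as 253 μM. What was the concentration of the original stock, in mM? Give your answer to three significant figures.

7.99 mM

Step 1: 220 μL + 3200 μL = 3420 μL total → factor 3420/220 = 15.545
Step 2: 3.25 mL brought to 6.6 mL → factor 6.6/3.25 = 2.0308
Overall dilution factor = 15.545 × 2.0308 = 31.569
Stock = 253 μM × 31.569 = 7987 μM = 7.99 mM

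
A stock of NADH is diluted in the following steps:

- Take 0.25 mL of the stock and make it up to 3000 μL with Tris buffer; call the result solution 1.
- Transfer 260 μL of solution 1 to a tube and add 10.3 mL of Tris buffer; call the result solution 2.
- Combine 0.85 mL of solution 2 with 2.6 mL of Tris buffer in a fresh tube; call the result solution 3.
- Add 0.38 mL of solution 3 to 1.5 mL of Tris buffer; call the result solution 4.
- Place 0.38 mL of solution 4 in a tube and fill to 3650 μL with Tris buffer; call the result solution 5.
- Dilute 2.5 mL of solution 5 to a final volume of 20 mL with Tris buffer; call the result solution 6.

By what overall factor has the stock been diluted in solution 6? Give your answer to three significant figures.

7.52 × 10^5

Step 1: 0.25 mL brought to 3000 μL → factor 3/0.25 = 12
Step 2: 260 μL + 10.3 mL = 10560 μL total → factor 10560/260 = 40.615
Step 3: 0.85 mL + 2.6 mL = 3.45 mL total → factor 3.45/0.85 = 4.0588
Step 4: 0.38 mL + 1.5 mL = 1.88 mL total → factor 1.88/0.38 = 4.9474
Step 5: 0.38 mL brought to 3650 μL → factor 3.65/0.38 = 9.6053
Step 6: 2.5 mL brought to 20 mL → factor 20/2.5 = 8
Overall dilution factor = 12 × 40.615 × 4.0588 × 4.9474 × 9.6053 × 8 = 7.5205 × 10^5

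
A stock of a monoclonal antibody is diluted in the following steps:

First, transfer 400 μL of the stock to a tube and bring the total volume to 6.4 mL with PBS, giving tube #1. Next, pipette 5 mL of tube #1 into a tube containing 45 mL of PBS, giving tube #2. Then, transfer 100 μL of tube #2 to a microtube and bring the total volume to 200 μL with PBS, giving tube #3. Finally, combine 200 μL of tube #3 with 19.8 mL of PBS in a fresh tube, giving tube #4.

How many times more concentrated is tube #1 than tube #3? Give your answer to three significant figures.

20.0

Step 1: 400 μL brought to 6.4 mL → factor 6400/400 = 16
Step 2: 5 mL + 45 mL = 50 mL total → factor 50/5 = 10
Step 3: 100 μL brought to 200 μL → factor 200/100 = 2
Dilution factor to tube #1 = 16; to tube #3 = 320
[tube #1]/[tube #3] = (factor to tube #3)/(factor to tube #1) = 320/16 = 20.0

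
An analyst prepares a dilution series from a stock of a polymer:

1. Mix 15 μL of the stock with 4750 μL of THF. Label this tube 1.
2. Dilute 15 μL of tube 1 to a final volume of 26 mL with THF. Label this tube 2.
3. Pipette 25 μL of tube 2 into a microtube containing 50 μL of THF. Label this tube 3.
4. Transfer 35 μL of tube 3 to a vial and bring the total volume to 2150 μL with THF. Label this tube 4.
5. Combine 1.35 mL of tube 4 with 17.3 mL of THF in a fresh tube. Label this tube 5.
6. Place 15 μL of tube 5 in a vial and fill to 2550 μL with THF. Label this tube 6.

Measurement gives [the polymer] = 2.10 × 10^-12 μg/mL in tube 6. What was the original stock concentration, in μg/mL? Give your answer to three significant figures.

0.500 μg/mL

Step 1: 15 μL + 4750 μL = 4765 μL total → factor 4765/15 = 317.67
Step 2: 15 μL brought to 26 mL → factor 26000/15 = 1733.3
Step 3: 25 μL + 50 μL = 75 μL total → factor 75/25 = 3
Step 4: 35 μL brought to 2150 μL → factor 2150/35 = 61.429
Step 5: 1.35 mL + 17.3 mL = 18.65 mL total → factor 18.65/1.35 = 13.815
Step 6: 15 μL brought to 2550 μL → factor 2550/15 = 170
Overall dilution factor = 317.67 × 1733.3 × 3 × 61.429 × 13.815 × 170 = 2.3831 × 10^11
Stock = 2.10 × 10^-12 μg/mL × 2.3831 × 10^11 = 0.500 μg/mL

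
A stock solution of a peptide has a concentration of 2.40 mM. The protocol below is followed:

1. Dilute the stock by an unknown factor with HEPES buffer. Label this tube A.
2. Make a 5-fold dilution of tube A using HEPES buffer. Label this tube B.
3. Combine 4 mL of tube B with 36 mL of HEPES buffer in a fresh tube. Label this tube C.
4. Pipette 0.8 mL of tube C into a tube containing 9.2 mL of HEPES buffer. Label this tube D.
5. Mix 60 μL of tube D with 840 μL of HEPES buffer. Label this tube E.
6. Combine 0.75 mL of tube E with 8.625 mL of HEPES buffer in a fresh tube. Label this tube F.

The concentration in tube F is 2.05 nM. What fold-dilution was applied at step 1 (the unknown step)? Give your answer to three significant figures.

Step 1: unknown factor x
Step 2: 5-fold → factor 5
Step 3: 4 mL + 36 mL = 40 mL total → factor 40/4 = 10
Step 4: 0.8 mL + 9.2 mL = 10 mL total → factor 10/0.8 = 12.5
Step 5: 60 μL + 840 μL = 900 μL total → factor 900/60 = 15
Step 6: 0.75 mL + 8.625 mL = 9.375 mL total → factor 9.375/0.75 = 12.5
Product of known-step factors = 1.1719 × 10^5
Overall factor = 2.40 mM / (2.05 nM) = 1.1707 × 10^6
x = 1.1707 × 10^6 / 1.1719 × 10^5 = 9.99

9.99-fold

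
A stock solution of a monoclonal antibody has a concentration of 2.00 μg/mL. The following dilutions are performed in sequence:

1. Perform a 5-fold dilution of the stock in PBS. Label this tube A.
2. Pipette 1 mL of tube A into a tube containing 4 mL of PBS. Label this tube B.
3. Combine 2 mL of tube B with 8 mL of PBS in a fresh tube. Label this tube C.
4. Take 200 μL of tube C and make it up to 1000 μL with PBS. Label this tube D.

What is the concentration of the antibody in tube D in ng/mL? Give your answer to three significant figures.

Step 1: 5-fold → factor 5
Step 2: 1 mL + 4 mL = 5 mL total → factor 5/1 = 5
Step 3: 2 mL + 8 mL = 10 mL total → factor 10/2 = 5
Step 4: 200 μL brought to 1000 μL → factor 1000/200 = 5
Overall dilution factor = 5 × 5 × 5 × 5 = 625
Final = 2.00 μg/mL / 625 = 0.003200 μg/mL = 3.20 ng/mL

3.20 ng/mL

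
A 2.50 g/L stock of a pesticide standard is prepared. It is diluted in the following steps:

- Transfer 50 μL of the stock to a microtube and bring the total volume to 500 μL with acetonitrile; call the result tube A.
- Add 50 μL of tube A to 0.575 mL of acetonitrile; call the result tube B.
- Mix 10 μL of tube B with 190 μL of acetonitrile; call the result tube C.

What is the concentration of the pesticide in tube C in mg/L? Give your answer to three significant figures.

Step 1: 50 μL brought to 500 μL → factor 500/50 = 10
Step 2: 50 μL + 0.575 mL = 625 μL total → factor 625/50 = 12.5
Step 3: 10 μL + 190 μL = 200 μL total → factor 200/10 = 20
Overall dilution factor = 10 × 12.5 × 20 = 2500
Final = 2.50 g/L / 2500 = 0.001000 g/L = 1.00 mg/L

1.00 mg/L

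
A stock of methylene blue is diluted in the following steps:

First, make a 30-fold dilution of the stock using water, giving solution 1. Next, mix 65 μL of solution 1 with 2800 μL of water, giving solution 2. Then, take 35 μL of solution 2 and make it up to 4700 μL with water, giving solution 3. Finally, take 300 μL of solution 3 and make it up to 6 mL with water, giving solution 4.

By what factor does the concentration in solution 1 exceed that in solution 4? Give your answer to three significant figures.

Step 1: 30-fold → factor 30
Step 2: 65 μL + 2800 μL = 2865 μL total → factor 2865/65 = 44.077
Step 3: 35 μL brought to 4700 μL → factor 4700/35 = 134.29
Step 4: 300 μL brought to 6 mL → factor 6000/300 = 20
Dilution factor to solution 1 = 30; to solution 4 = 3.5513 × 10^6
[solution 1]/[solution 4] = (factor to solution 4)/(factor to solution 1) = 3.5513 × 10^6/30 = 1.18 × 10^5

1.18 × 10^5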